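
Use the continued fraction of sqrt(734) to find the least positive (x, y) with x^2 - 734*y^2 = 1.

First expand sqrt(734) as a continued fraction. With x_i = (sqrt(734) + m_i)/d_i and (m_0, d_0) = (0, 1): a_0 = floor(sqrt(734)) = 27, since 27^2 = 729 <= 734 < 784 = 28^2.
Iterate m_{i+1} = d_i*a_i - m_i, d_{i+1} = (734 - m_{i+1}^2)/d_i, a_{i+1} = floor((a_0 + m_{i+1})/d_{i+1}):
  m_1 = 1*27 - 0 = 27, d_1 = (734 - 27^2)/1 = 5/1 = 5, a_1 = floor((27 + 27)/5) = 10.
  m_2 = 5*10 - 27 = 23, d_2 = (734 - 23^2)/5 = 205/5 = 41, a_2 = floor((27 + 23)/41) = 1.
  m_3 = 41*1 - 23 = 18, d_3 = (734 - 18^2)/41 = 410/41 = 10, a_3 = floor((27 + 18)/10) = 4.
  m_4 = 10*4 - 18 = 22, d_4 = (734 - 22^2)/10 = 250/10 = 25, a_4 = floor((27 + 22)/25) = 1.
  m_5 = 25*1 - 22 = 3, d_5 = (734 - 3^2)/25 = 725/25 = 29, a_5 = floor((27 + 3)/29) = 1.
  m_6 = 29*1 - 3 = 26, d_6 = (734 - 26^2)/29 = 58/29 = 2, a_6 = floor((27 + 26)/2) = 26.
  m_7 = 2*26 - 26 = 26, d_7 = (734 - 26^2)/2 = 58/2 = 29, a_7 = floor((27 + 26)/29) = 1.
  m_8 = 29*1 - 26 = 3, d_8 = (734 - 3^2)/29 = 725/29 = 25, a_8 = floor((27 + 3)/25) = 1.
  m_9 = 25*1 - 3 = 22, d_9 = (734 - 22^2)/25 = 250/25 = 10, a_9 = floor((27 + 22)/10) = 4.
  m_10 = 10*4 - 22 = 18, d_10 = (734 - 18^2)/10 = 410/10 = 41, a_10 = floor((27 + 18)/41) = 1.
  m_11 = 41*1 - 18 = 23, d_11 = (734 - 23^2)/41 = 205/41 = 5, a_11 = floor((27 + 23)/5) = 10.
  m_12 = 5*10 - 23 = 27, d_12 = (734 - 27^2)/5 = 5/5 = 1, a_12 = floor((27 + 27)/1) = 54.
  m_13 = 1*54 - 27 = 27, d_13 = (734 - 27^2)/1 = 5/1 = 5: (m_13, d_13) = (m_1, d_1) = (27, 5), so from here the quotients repeat a_1, ..., a_12; the period length is 12.
So sqrt(734) = [27; (10, 1, 4, 1, 1, 26, 1, 1, 4, 1, 10, 54)] with period length k = 12.
k is even, so the fundamental solution of x^2 - 734y^2 = 1 is (p_{k-1}, q_{k-1}) = (p_11, q_11); compute convergents through index 11.
Convergents (p_i = a_i*p_{i-1} + p_{i-2}, q_i = a_i*q_{i-1} + q_{i-2} with p_{-2}=0, p_{-1}=1, q_{-2}=1, q_{-1}=0):
  i=0: a_0=27, p_0 = 27*1 + 0 = 27, q_0 = 27*0 + 1 = 1.
  i=1: a_1=10, p_1 = 10*27 + 1 = 271, q_1 = 10*1 + 0 = 10.
  i=2: a_2=1, p_2 = 1*271 + 27 = 298, q_2 = 1*10 + 1 = 11.
  i=3: a_3=4, p_3 = 4*298 + 271 = 1463, q_3 = 4*11 + 10 = 54.
  i=4: a_4=1, p_4 = 1*1463 + 298 = 1761, q_4 = 1*54 + 11 = 65.
  i=5: a_5=1, p_5 = 1*1761 + 1463 = 3224, q_5 = 1*65 + 54 = 119.
  i=6: a_6=26, p_6 = 26*3224 + 1761 = 85585, q_6 = 26*119 + 65 = 3159.
  i=7: a_7=1, p_7 = 1*85585 + 3224 = 88809, q_7 = 1*3159 + 119 = 3278.
  i=8: a_8=1, p_8 = 1*88809 + 85585 = 174394, q_8 = 1*3278 + 3159 = 6437.
  i=9: a_9=4, p_9 = 4*174394 + 88809 = 786385, q_9 = 4*6437 + 3278 = 29026.
  i=10: a_10=1, p_10 = 1*786385 + 174394 = 960779, q_10 = 1*29026 + 6437 = 35463.
  i=11: a_11=10, p_11 = 10*960779 + 786385 = 10394175, q_11 = 10*35463 + 29026 = 383656.
Check: 10394175^2 - 734*383656^2 = 108038873930625 - 108038873930624 = 1, so (x, y) = (10394175, 383656) solves the equation, and by the theorem it is the least positive solution.

(x, y) = (10394175, 383656)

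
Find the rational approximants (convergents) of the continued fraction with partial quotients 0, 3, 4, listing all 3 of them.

0/1, 1/3, 4/13

Using the convergent recurrence p_i = a_i*p_{i-1} + p_{i-2}, q_i = a_i*q_{i-1} + q_{i-2} with p_{-2}=0, p_{-1}=1, q_{-2}=1, q_{-1}=0:
  i=0: a_0=0, p_0 = 0*1 + 0 = 0, q_0 = 0*0 + 1 = 1.
  i=1: a_1=3, p_1 = 3*0 + 1 = 1, q_1 = 3*1 + 0 = 3.
  i=2: a_2=4, p_2 = 4*1 + 0 = 4, q_2 = 4*3 + 1 = 13.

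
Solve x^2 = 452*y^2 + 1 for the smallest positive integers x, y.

First expand sqrt(452) as a continued fraction. With x_i = (sqrt(452) + m_i)/d_i and (m_0, d_0) = (0, 1): a_0 = floor(sqrt(452)) = 21, since 21^2 = 441 <= 452 < 484 = 22^2.
Iterate m_{i+1} = d_i*a_i - m_i, d_{i+1} = (452 - m_{i+1}^2)/d_i, a_{i+1} = floor((a_0 + m_{i+1})/d_{i+1}):
  m_1 = 1*21 - 0 = 21, d_1 = (452 - 21^2)/1 = 11/1 = 11, a_1 = floor((21 + 21)/11) = 3.
  m_2 = 11*3 - 21 = 12, d_2 = (452 - 12^2)/11 = 308/11 = 28, a_2 = floor((21 + 12)/28) = 1.
  m_3 = 28*1 - 12 = 16, d_3 = (452 - 16^2)/28 = 196/28 = 7, a_3 = floor((21 + 16)/7) = 5.
  m_4 = 7*5 - 16 = 19, d_4 = (452 - 19^2)/7 = 91/7 = 13, a_4 = floor((21 + 19)/13) = 3.
  m_5 = 13*3 - 19 = 20, d_5 = (452 - 20^2)/13 = 52/13 = 4, a_5 = floor((21 + 20)/4) = 10.
  m_6 = 4*10 - 20 = 20, d_6 = (452 - 20^2)/4 = 52/4 = 13, a_6 = floor((21 + 20)/13) = 3.
  m_7 = 13*3 - 20 = 19, d_7 = (452 - 19^2)/13 = 91/13 = 7, a_7 = floor((21 + 19)/7) = 5.
  m_8 = 7*5 - 19 = 16, d_8 = (452 - 16^2)/7 = 196/7 = 28, a_8 = floor((21 + 16)/28) = 1.
  m_9 = 28*1 - 16 = 12, d_9 = (452 - 12^2)/28 = 308/28 = 11, a_9 = floor((21 + 12)/11) = 3.
  m_10 = 11*3 - 12 = 21, d_10 = (452 - 21^2)/11 = 11/11 = 1, a_10 = floor((21 + 21)/1) = 42.
  m_11 = 1*42 - 21 = 21, d_11 = (452 - 21^2)/1 = 11/1 = 11: (m_11, d_11) = (m_1, d_1) = (21, 11), so from here the quotients repeat a_1, ..., a_10; the period length is 10.
So sqrt(452) = [21; (3, 1, 5, 3, 10, 3, 5, 1, 3, 42)] with period length k = 10.
k is even, so the fundamental solution of x^2 - 452y^2 = 1 is (p_{k-1}, q_{k-1}) = (p_9, q_9); compute convergents through index 9.
Convergents (p_i = a_i*p_{i-1} + p_{i-2}, q_i = a_i*q_{i-1} + q_{i-2} with p_{-2}=0, p_{-1}=1, q_{-2}=1, q_{-1}=0):
  i=0: a_0=21, p_0 = 21*1 + 0 = 21, q_0 = 21*0 + 1 = 1.
  i=1: a_1=3, p_1 = 3*21 + 1 = 64, q_1 = 3*1 + 0 = 3.
  i=2: a_2=1, p_2 = 1*64 + 21 = 85, q_2 = 1*3 + 1 = 4.
  i=3: a_3=5, p_3 = 5*85 + 64 = 489, q_3 = 5*4 + 3 = 23.
  i=4: a_4=3, p_4 = 3*489 + 85 = 1552, q_4 = 3*23 + 4 = 73.
  i=5: a_5=10, p_5 = 10*1552 + 489 = 16009, q_5 = 10*73 + 23 = 753.
  i=6: a_6=3, p_6 = 3*16009 + 1552 = 49579, q_6 = 3*753 + 73 = 2332.
  i=7: a_7=5, p_7 = 5*49579 + 16009 = 263904, q_7 = 5*2332 + 753 = 12413.
  i=8: a_8=1, p_8 = 1*263904 + 49579 = 313483, q_8 = 1*12413 + 2332 = 14745.
  i=9: a_9=3, p_9 = 3*313483 + 263904 = 1204353, q_9 = 3*14745 + 12413 = 56648.
Check: 1204353^2 - 452*56648^2 = 1450466148609 - 1450466148608 = 1, so (x, y) = (1204353, 56648) solves the equation, and by the theorem it is the least positive solution.

(x, y) = (1204353, 56648)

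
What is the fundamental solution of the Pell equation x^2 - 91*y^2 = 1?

First expand sqrt(91) as a continued fraction. With x_i = (sqrt(91) + m_i)/d_i and (m_0, d_0) = (0, 1): a_0 = floor(sqrt(91)) = 9, since 9^2 = 81 <= 91 < 100 = 10^2.
Iterate m_{i+1} = d_i*a_i - m_i, d_{i+1} = (91 - m_{i+1}^2)/d_i, a_{i+1} = floor((a_0 + m_{i+1})/d_{i+1}):
  m_1 = 1*9 - 0 = 9, d_1 = (91 - 9^2)/1 = 10/1 = 10, a_1 = floor((9 + 9)/10) = 1.
  m_2 = 10*1 - 9 = 1, d_2 = (91 - 1^2)/10 = 90/10 = 9, a_2 = floor((9 + 1)/9) = 1.
  m_3 = 9*1 - 1 = 8, d_3 = (91 - 8^2)/9 = 27/9 = 3, a_3 = floor((9 + 8)/3) = 5.
  m_4 = 3*5 - 8 = 7, d_4 = (91 - 7^2)/3 = 42/3 = 14, a_4 = floor((9 + 7)/14) = 1.
  m_5 = 14*1 - 7 = 7, d_5 = (91 - 7^2)/14 = 42/14 = 3, a_5 = floor((9 + 7)/3) = 5.
  m_6 = 3*5 - 7 = 8, d_6 = (91 - 8^2)/3 = 27/3 = 9, a_6 = floor((9 + 8)/9) = 1.
  m_7 = 9*1 - 8 = 1, d_7 = (91 - 1^2)/9 = 90/9 = 10, a_7 = floor((9 + 1)/10) = 1.
  m_8 = 10*1 - 1 = 9, d_8 = (91 - 9^2)/10 = 10/10 = 1, a_8 = floor((9 + 9)/1) = 18.
  m_9 = 1*18 - 9 = 9, d_9 = (91 - 9^2)/1 = 10/1 = 10: (m_9, d_9) = (m_1, d_1) = (9, 10), so from here the quotients repeat a_1, ..., a_8; the period length is 8.
So sqrt(91) = [9; (1, 1, 5, 1, 5, 1, 1, 18)] with period length k = 8.
k is even, so the fundamental solution of x^2 - 91y^2 = 1 is (p_{k-1}, q_{k-1}) = (p_7, q_7); compute convergents through index 7.
Convergents (p_i = a_i*p_{i-1} + p_{i-2}, q_i = a_i*q_{i-1} + q_{i-2} with p_{-2}=0, p_{-1}=1, q_{-2}=1, q_{-1}=0):
  i=0: a_0=9, p_0 = 9*1 + 0 = 9, q_0 = 9*0 + 1 = 1.
  i=1: a_1=1, p_1 = 1*9 + 1 = 10, q_1 = 1*1 + 0 = 1.
  i=2: a_2=1, p_2 = 1*10 + 9 = 19, q_2 = 1*1 + 1 = 2.
  i=3: a_3=5, p_3 = 5*19 + 10 = 105, q_3 = 5*2 + 1 = 11.
  i=4: a_4=1, p_4 = 1*105 + 19 = 124, q_4 = 1*11 + 2 = 13.
  i=5: a_5=5, p_5 = 5*124 + 105 = 725, q_5 = 5*13 + 11 = 76.
  i=6: a_6=1, p_6 = 1*725 + 124 = 849, q_6 = 1*76 + 13 = 89.
  i=7: a_7=1, p_7 = 1*849 + 725 = 1574, q_7 = 1*89 + 76 = 165.
Check: 1574^2 - 91*165^2 = 2477476 - 2477475 = 1, so (x, y) = (1574, 165) solves the equation, and by the theorem it is the least positive solution.

(x, y) = (1574, 165)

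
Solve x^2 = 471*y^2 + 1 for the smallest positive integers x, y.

(x, y) = (7838695, 361188)

First expand sqrt(471) as a continued fraction. With x_i = (sqrt(471) + m_i)/d_i and (m_0, d_0) = (0, 1): a_0 = floor(sqrt(471)) = 21, since 21^2 = 441 <= 471 < 484 = 22^2.
Iterate m_{i+1} = d_i*a_i - m_i, d_{i+1} = (471 - m_{i+1}^2)/d_i, a_{i+1} = floor((a_0 + m_{i+1})/d_{i+1}):
  m_1 = 1*21 - 0 = 21, d_1 = (471 - 21^2)/1 = 30/1 = 30, a_1 = floor((21 + 21)/30) = 1.
  m_2 = 30*1 - 21 = 9, d_2 = (471 - 9^2)/30 = 390/30 = 13, a_2 = floor((21 + 9)/13) = 2.
  m_3 = 13*2 - 9 = 17, d_3 = (471 - 17^2)/13 = 182/13 = 14, a_3 = floor((21 + 17)/14) = 2.
  m_4 = 14*2 - 17 = 11, d_4 = (471 - 11^2)/14 = 350/14 = 25, a_4 = floor((21 + 11)/25) = 1.
  m_5 = 25*1 - 11 = 14, d_5 = (471 - 14^2)/25 = 275/25 = 11, a_5 = floor((21 + 14)/11) = 3.
  m_6 = 11*3 - 14 = 19, d_6 = (471 - 19^2)/11 = 110/11 = 10, a_6 = floor((21 + 19)/10) = 4.
  m_7 = 10*4 - 19 = 21, d_7 = (471 - 21^2)/10 = 30/10 = 3, a_7 = floor((21 + 21)/3) = 14.
  m_8 = 3*14 - 21 = 21, d_8 = (471 - 21^2)/3 = 30/3 = 10, a_8 = floor((21 + 21)/10) = 4.
  m_9 = 10*4 - 21 = 19, d_9 = (471 - 19^2)/10 = 110/10 = 11, a_9 = floor((21 + 19)/11) = 3.
  m_10 = 11*3 - 19 = 14, d_10 = (471 - 14^2)/11 = 275/11 = 25, a_10 = floor((21 + 14)/25) = 1.
  m_11 = 25*1 - 14 = 11, d_11 = (471 - 11^2)/25 = 350/25 = 14, a_11 = floor((21 + 11)/14) = 2.
  m_12 = 14*2 - 11 = 17, d_12 = (471 - 17^2)/14 = 182/14 = 13, a_12 = floor((21 + 17)/13) = 2.
  m_13 = 13*2 - 17 = 9, d_13 = (471 - 9^2)/13 = 390/13 = 30, a_13 = floor((21 + 9)/30) = 1.
  m_14 = 30*1 - 9 = 21, d_14 = (471 - 21^2)/30 = 30/30 = 1, a_14 = floor((21 + 21)/1) = 42.
  m_15 = 1*42 - 21 = 21, d_15 = (471 - 21^2)/1 = 30/1 = 30: (m_15, d_15) = (m_1, d_1) = (21, 30), so from here the quotients repeat a_1, ..., a_14; the period length is 14.
So sqrt(471) = [21; (1, 2, 2, 1, 3, 4, 14, 4, 3, 1, 2, 2, 1, 42)] with period length k = 14.
k is even, so the fundamental solution of x^2 - 471y^2 = 1 is (p_{k-1}, q_{k-1}) = (p_13, q_13); compute convergents through index 13.
Convergents (p_i = a_i*p_{i-1} + p_{i-2}, q_i = a_i*q_{i-1} + q_{i-2} with p_{-2}=0, p_{-1}=1, q_{-2}=1, q_{-1}=0):
  i=0: a_0=21, p_0 = 21*1 + 0 = 21, q_0 = 21*0 + 1 = 1.
  i=1: a_1=1, p_1 = 1*21 + 1 = 22, q_1 = 1*1 + 0 = 1.
  i=2: a_2=2, p_2 = 2*22 + 21 = 65, q_2 = 2*1 + 1 = 3.
  i=3: a_3=2, p_3 = 2*65 + 22 = 152, q_3 = 2*3 + 1 = 7.
  i=4: a_4=1, p_4 = 1*152 + 65 = 217, q_4 = 1*7 + 3 = 10.
  i=5: a_5=3, p_5 = 3*217 + 152 = 803, q_5 = 3*10 + 7 = 37.
  i=6: a_6=4, p_6 = 4*803 + 217 = 3429, q_6 = 4*37 + 10 = 158.
  i=7: a_7=14, p_7 = 14*3429 + 803 = 48809, q_7 = 14*158 + 37 = 2249.
  i=8: a_8=4, p_8 = 4*48809 + 3429 = 198665, q_8 = 4*2249 + 158 = 9154.
  i=9: a_9=3, p_9 = 3*198665 + 48809 = 644804, q_9 = 3*9154 + 2249 = 29711.
  i=10: a_10=1, p_10 = 1*644804 + 198665 = 843469, q_10 = 1*29711 + 9154 = 38865.
  i=11: a_11=2, p_11 = 2*843469 + 644804 = 2331742, q_11 = 2*38865 + 29711 = 107441.
  i=12: a_12=2, p_12 = 2*2331742 + 843469 = 5506953, q_12 = 2*107441 + 38865 = 253747.
  i=13: a_13=1, p_13 = 1*5506953 + 2331742 = 7838695, q_13 = 1*253747 + 107441 = 361188.
Check: 7838695^2 - 471*361188^2 = 61445139303025 - 61445139303024 = 1, so (x, y) = (7838695, 361188) solves the equation, and by the theorem it is the least positive solution.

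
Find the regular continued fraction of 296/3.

[98; 1, 2]

Run the Euclidean algorithm on 296 and 3; the successive quotients are the partial quotients a_0, a_1, ... (each step inverts the fractional part left over by the previous one):
  296 = 98*3 + 2, so a_0 = 98.
  3 = 1*2 + 1, so a_1 = 1.
  2 = 2*1 + 0, so a_2 = 2.
The remainder reaches 0 after 3 divisions, so the expansion has 3 partial quotients, read off in order.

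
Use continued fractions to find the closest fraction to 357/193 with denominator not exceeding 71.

37/20

Expand x = 357/193 as a continued fraction with the Euclidean algorithm:
  357 = 1*193 + 164, so a_0 = 1.
  193 = 1*164 + 29, so a_1 = 1.
  164 = 5*29 + 19, so a_2 = 5.
  29 = 1*19 + 10, so a_3 = 1.
  19 = 1*10 + 9, so a_4 = 1.
  10 = 1*9 + 1, so a_5 = 1.
  9 = 9*1 + 0, so a_6 = 9.
so x = [1; 1, 5, 1, 1, 1, 9].
Convergents (p_i = a_i*p_{i-1} + p_{i-2}, q_i = a_i*q_{i-1} + q_{i-2} with p_{-2}=0, p_{-1}=1, q_{-2}=1, q_{-1}=0), until the denominator exceeds 71:
  i=0: a_0=1, p_0 = 1*1 + 0 = 1, q_0 = 1*0 + 1 = 1.
  i=1: a_1=1, p_1 = 1*1 + 1 = 2, q_1 = 1*1 + 0 = 1.
  i=2: a_2=5, p_2 = 5*2 + 1 = 11, q_2 = 5*1 + 1 = 6.
  i=3: a_3=1, p_3 = 1*11 + 2 = 13, q_3 = 1*6 + 1 = 7.
  i=4: a_4=1, p_4 = 1*13 + 11 = 24, q_4 = 1*7 + 6 = 13.
  i=5: a_5=1, p_5 = 1*24 + 13 = 37, q_5 = 1*13 + 7 = 20.
  i=6: a_6=9, p_6 = 9*37 + 24 = 357, q_6 = 9*20 + 13 = 193.
q_6 = 193 > 71, so the last convergent with denominator <= 71 is p_5/q_5 = 37/20.
The closest fraction with denominator <= 71 is either p_5/q_5 or the intermediate fraction (k*p_5 + p_4)/(k*q_5 + q_4) with the largest k >= 1 whose denominator stays <= 71; these approach x as k grows, and every other convergent or intermediate fraction in range is farther away.
Largest k: floor((71 - q_4)/q_5) = floor((71 - 13)/20) = 2.
That gives (2*37 + 24)/(2*20 + 13) = 98/53.
Compare the errors: |x - 37/20| = |357*20 - 37*193|/(193*20) = 1/3860, and |x - 98/53| = |357*53 - 98*193|/(193*53) = 7/10229.
Cross-multiplying, 1*10229 = 10229 < 27020 = 7*3860, so 1/3860 is smaller: the convergent 37/20 is closer to x than 98/53.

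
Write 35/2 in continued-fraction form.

Run the Euclidean algorithm on 35 and 2; the successive quotients are the partial quotients a_0, a_1, ... (each step inverts the fractional part left over by the previous one):
  35 = 17*2 + 1, so a_0 = 17.
  2 = 2*1 + 0, so a_1 = 2.
The remainder reaches 0 after 2 divisions, so the expansion has 2 partial quotients, read off in order.

[17; 2]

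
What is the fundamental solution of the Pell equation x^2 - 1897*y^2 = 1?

(x, y) = (43903, 1008)

First expand sqrt(1897) as a continued fraction. With x_i = (sqrt(1897) + m_i)/d_i and (m_0, d_0) = (0, 1): a_0 = floor(sqrt(1897)) = 43, since 43^2 = 1849 <= 1897 < 1936 = 44^2.
Iterate m_{i+1} = d_i*a_i - m_i, d_{i+1} = (1897 - m_{i+1}^2)/d_i, a_{i+1} = floor((a_0 + m_{i+1})/d_{i+1}):
  m_1 = 1*43 - 0 = 43, d_1 = (1897 - 43^2)/1 = 48/1 = 48, a_1 = floor((43 + 43)/48) = 1.
  m_2 = 48*1 - 43 = 5, d_2 = (1897 - 5^2)/48 = 1872/48 = 39, a_2 = floor((43 + 5)/39) = 1.
  m_3 = 39*1 - 5 = 34, d_3 = (1897 - 34^2)/39 = 741/39 = 19, a_3 = floor((43 + 34)/19) = 4.
  m_4 = 19*4 - 34 = 42, d_4 = (1897 - 42^2)/19 = 133/19 = 7, a_4 = floor((43 + 42)/7) = 12.
  m_5 = 7*12 - 42 = 42, d_5 = (1897 - 42^2)/7 = 133/7 = 19, a_5 = floor((43 + 42)/19) = 4.
  m_6 = 19*4 - 42 = 34, d_6 = (1897 - 34^2)/19 = 741/19 = 39, a_6 = floor((43 + 34)/39) = 1.
  m_7 = 39*1 - 34 = 5, d_7 = (1897 - 5^2)/39 = 1872/39 = 48, a_7 = floor((43 + 5)/48) = 1.
  m_8 = 48*1 - 5 = 43, d_8 = (1897 - 43^2)/48 = 48/48 = 1, a_8 = floor((43 + 43)/1) = 86.
  m_9 = 1*86 - 43 = 43, d_9 = (1897 - 43^2)/1 = 48/1 = 48: (m_9, d_9) = (m_1, d_1) = (43, 48), so from here the quotients repeat a_1, ..., a_8; the period length is 8.
So sqrt(1897) = [43; (1, 1, 4, 12, 4, 1, 1, 86)] with period length k = 8.
k is even, so the fundamental solution of x^2 - 1897y^2 = 1 is (p_{k-1}, q_{k-1}) = (p_7, q_7); compute convergents through index 7.
Convergents (p_i = a_i*p_{i-1} + p_{i-2}, q_i = a_i*q_{i-1} + q_{i-2} with p_{-2}=0, p_{-1}=1, q_{-2}=1, q_{-1}=0):
  i=0: a_0=43, p_0 = 43*1 + 0 = 43, q_0 = 43*0 + 1 = 1.
  i=1: a_1=1, p_1 = 1*43 + 1 = 44, q_1 = 1*1 + 0 = 1.
  i=2: a_2=1, p_2 = 1*44 + 43 = 87, q_2 = 1*1 + 1 = 2.
  i=3: a_3=4, p_3 = 4*87 + 44 = 392, q_3 = 4*2 + 1 = 9.
  i=4: a_4=12, p_4 = 12*392 + 87 = 4791, q_4 = 12*9 + 2 = 110.
  i=5: a_5=4, p_5 = 4*4791 + 392 = 19556, q_5 = 4*110 + 9 = 449.
  i=6: a_6=1, p_6 = 1*19556 + 4791 = 24347, q_6 = 1*449 + 110 = 559.
  i=7: a_7=1, p_7 = 1*24347 + 19556 = 43903, q_7 = 1*559 + 449 = 1008.
Check: 43903^2 - 1897*1008^2 = 1927473409 - 1927473408 = 1, so (x, y) = (43903, 1008) solves the equation, and by the theorem it is the least positive solution.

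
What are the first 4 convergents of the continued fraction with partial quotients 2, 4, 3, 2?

Using the convergent recurrence p_i = a_i*p_{i-1} + p_{i-2}, q_i = a_i*q_{i-1} + q_{i-2} with p_{-2}=0, p_{-1}=1, q_{-2}=1, q_{-1}=0:
  i=0: a_0=2, p_0 = 2*1 + 0 = 2, q_0 = 2*0 + 1 = 1.
  i=1: a_1=4, p_1 = 4*2 + 1 = 9, q_1 = 4*1 + 0 = 4.
  i=2: a_2=3, p_2 = 3*9 + 2 = 29, q_2 = 3*4 + 1 = 13.
  i=3: a_3=2, p_3 = 2*29 + 9 = 67, q_3 = 2*13 + 4 = 30.

2/1, 9/4, 29/13, 67/30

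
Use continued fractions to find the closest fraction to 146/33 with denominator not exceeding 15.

31/7

Expand x = 146/33 as a continued fraction with the Euclidean algorithm:
  146 = 4*33 + 14, so a_0 = 4.
  33 = 2*14 + 5, so a_1 = 2.
  14 = 2*5 + 4, so a_2 = 2.
  5 = 1*4 + 1, so a_3 = 1.
  4 = 4*1 + 0, so a_4 = 4.
so x = [4; 2, 2, 1, 4].
Convergents (p_i = a_i*p_{i-1} + p_{i-2}, q_i = a_i*q_{i-1} + q_{i-2} with p_{-2}=0, p_{-1}=1, q_{-2}=1, q_{-1}=0), until the denominator exceeds 15:
  i=0: a_0=4, p_0 = 4*1 + 0 = 4, q_0 = 4*0 + 1 = 1.
  i=1: a_1=2, p_1 = 2*4 + 1 = 9, q_1 = 2*1 + 0 = 2.
  i=2: a_2=2, p_2 = 2*9 + 4 = 22, q_2 = 2*2 + 1 = 5.
  i=3: a_3=1, p_3 = 1*22 + 9 = 31, q_3 = 1*5 + 2 = 7.
  i=4: a_4=4, p_4 = 4*31 + 22 = 146, q_4 = 4*7 + 5 = 33.
q_4 = 33 > 15, so the last convergent with denominator <= 15 is p_3/q_3 = 31/7.
The closest fraction with denominator <= 15 is either p_3/q_3 or the intermediate fraction (k*p_3 + p_2)/(k*q_3 + q_2) with the largest k >= 1 whose denominator stays <= 15; these approach x as k grows, and every other convergent or intermediate fraction in range is farther away.
Largest k: floor((15 - q_2)/q_3) = floor((15 - 5)/7) = 1.
That gives (1*31 + 22)/(1*7 + 5) = 53/12.
Compare the errors: |x - 31/7| = |146*7 - 31*33|/(33*7) = 1/231, and |x - 53/12| = |146*12 - 53*33|/(33*12) = 3/396.
Cross-multiplying, 1*396 = 396 < 693 = 3*231, so 1/231 is smaller: the convergent 31/7 is closer to x than 53/12.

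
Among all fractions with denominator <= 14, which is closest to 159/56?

17/6

Expand x = 159/56 as a continued fraction with the Euclidean algorithm:
  159 = 2*56 + 47, so a_0 = 2.
  56 = 1*47 + 9, so a_1 = 1.
  47 = 5*9 + 2, so a_2 = 5.
  9 = 4*2 + 1, so a_3 = 4.
  2 = 2*1 + 0, so a_4 = 2.
so x = [2; 1, 5, 4, 2].
Convergents (p_i = a_i*p_{i-1} + p_{i-2}, q_i = a_i*q_{i-1} + q_{i-2} with p_{-2}=0, p_{-1}=1, q_{-2}=1, q_{-1}=0), until the denominator exceeds 14:
  i=0: a_0=2, p_0 = 2*1 + 0 = 2, q_0 = 2*0 + 1 = 1.
  i=1: a_1=1, p_1 = 1*2 + 1 = 3, q_1 = 1*1 + 0 = 1.
  i=2: a_2=5, p_2 = 5*3 + 2 = 17, q_2 = 5*1 + 1 = 6.
  i=3: a_3=4, p_3 = 4*17 + 3 = 71, q_3 = 4*6 + 1 = 25.
q_3 = 25 > 14, so the last convergent with denominator <= 14 is p_2/q_2 = 17/6.
The closest fraction with denominator <= 14 is either p_2/q_2 or the intermediate fraction (k*p_2 + p_1)/(k*q_2 + q_1) with the largest k >= 1 whose denominator stays <= 14; these approach x as k grows, and every other convergent or intermediate fraction in range is farther away.
Largest k: floor((14 - q_1)/q_2) = floor((14 - 1)/6) = 2.
That gives (2*17 + 3)/(2*6 + 1) = 37/13.
Compare the errors: |x - 17/6| = |159*6 - 17*56|/(56*6) = 2/336, and |x - 37/13| = |159*13 - 37*56|/(56*13) = 5/728.
Cross-multiplying, 2*728 = 1456 < 1680 = 5*336, so 2/336 is smaller: the convergent 17/6 is closer to x than 37/13.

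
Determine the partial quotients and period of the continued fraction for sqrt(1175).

Write x_i = (sqrt(1175) + m_i)/d_i with (m_0, d_0) = (0, 1). a_0 = floor(sqrt(1175)) = 34, since 34^2 = 1156 <= 1175 < 1225 = 35^2.
Iterate m_{i+1} = d_i*a_i - m_i, d_{i+1} = (1175 - m_{i+1}^2)/d_i, a_{i+1} = floor((a_0 + m_{i+1})/d_{i+1}):
  m_1 = 1*34 - 0 = 34, d_1 = (1175 - 34^2)/1 = 19/1 = 19, a_1 = floor((34 + 34)/19) = 3.
  m_2 = 19*3 - 34 = 23, d_2 = (1175 - 23^2)/19 = 646/19 = 34, a_2 = floor((34 + 23)/34) = 1.
  m_3 = 34*1 - 23 = 11, d_3 = (1175 - 11^2)/34 = 1054/34 = 31, a_3 = floor((34 + 11)/31) = 1.
  m_4 = 31*1 - 11 = 20, d_4 = (1175 - 20^2)/31 = 775/31 = 25, a_4 = floor((34 + 20)/25) = 2.
  m_5 = 25*2 - 20 = 30, d_5 = (1175 - 30^2)/25 = 275/25 = 11, a_5 = floor((34 + 30)/11) = 5.
  m_6 = 11*5 - 30 = 25, d_6 = (1175 - 25^2)/11 = 550/11 = 50, a_6 = floor((34 + 25)/50) = 1.
  m_7 = 50*1 - 25 = 25, d_7 = (1175 - 25^2)/50 = 550/50 = 11, a_7 = floor((34 + 25)/11) = 5.
  m_8 = 11*5 - 25 = 30, d_8 = (1175 - 30^2)/11 = 275/11 = 25, a_8 = floor((34 + 30)/25) = 2.
  m_9 = 25*2 - 30 = 20, d_9 = (1175 - 20^2)/25 = 775/25 = 31, a_9 = floor((34 + 20)/31) = 1.
  m_10 = 31*1 - 20 = 11, d_10 = (1175 - 11^2)/31 = 1054/31 = 34, a_10 = floor((34 + 11)/34) = 1.
  m_11 = 34*1 - 11 = 23, d_11 = (1175 - 23^2)/34 = 646/34 = 19, a_11 = floor((34 + 23)/19) = 3.
  m_12 = 19*3 - 23 = 34, d_12 = (1175 - 34^2)/19 = 19/19 = 1, a_12 = floor((34 + 34)/1) = 68.
  m_13 = 1*68 - 34 = 34, d_13 = (1175 - 34^2)/1 = 19/1 = 19: (m_13, d_13) = (m_1, d_1) = (34, 19), so from here the quotients repeat a_1, ..., a_12; the period length is 12.
Hence the expansion of sqrt(1175) is a_0 = 34 followed by the repeating block 3, 1, 1, 2, 5, 1, 5, 2, 1, 1, 3, 68 (period 12).

[34; (3, 1, 1, 2, 5, 1, 5, 2, 1, 1, 3, 68)]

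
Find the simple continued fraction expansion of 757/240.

Run the Euclidean algorithm on 757 and 240; the successive quotients are the partial quotients a_0, a_1, ... (each step inverts the fractional part left over by the previous one):
  757 = 3*240 + 37, so a_0 = 3.
  240 = 6*37 + 18, so a_1 = 6.
  37 = 2*18 + 1, so a_2 = 2.
  18 = 18*1 + 0, so a_3 = 18.
The remainder reaches 0 after 4 divisions, so the expansion has 4 partial quotients, read off in order.

[3; 6, 2, 18]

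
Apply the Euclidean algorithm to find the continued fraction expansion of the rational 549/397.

[1; 2, 1, 1, 1, 1, 2, 1, 3, 2]

Run the Euclidean algorithm on 549 and 397; the successive quotients are the partial quotients a_0, a_1, ... (each step inverts the fractional part left over by the previous one):
  549 = 1*397 + 152, so a_0 = 1.
  397 = 2*152 + 93, so a_1 = 2.
  152 = 1*93 + 59, so a_2 = 1.
  93 = 1*59 + 34, so a_3 = 1.
  59 = 1*34 + 25, so a_4 = 1.
  34 = 1*25 + 9, so a_5 = 1.
  25 = 2*9 + 7, so a_6 = 2.
  9 = 1*7 + 2, so a_7 = 1.
  7 = 3*2 + 1, so a_8 = 3.
  2 = 2*1 + 0, so a_9 = 2.
The remainder reaches 0 after 10 divisions, so the expansion has 10 partial quotients, read off in order.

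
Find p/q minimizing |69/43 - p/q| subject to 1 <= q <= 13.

Expand x = 69/43 as a continued fraction with the Euclidean algorithm:
  69 = 1*43 + 26, so a_0 = 1.
  43 = 1*26 + 17, so a_1 = 1.
  26 = 1*17 + 9, so a_2 = 1.
  17 = 1*9 + 8, so a_3 = 1.
  9 = 1*8 + 1, so a_4 = 1.
  8 = 8*1 + 0, so a_5 = 8.
so x = [1; 1, 1, 1, 1, 8].
Convergents (p_i = a_i*p_{i-1} + p_{i-2}, q_i = a_i*q_{i-1} + q_{i-2} with p_{-2}=0, p_{-1}=1, q_{-2}=1, q_{-1}=0), until the denominator exceeds 13:
  i=0: a_0=1, p_0 = 1*1 + 0 = 1, q_0 = 1*0 + 1 = 1.
  i=1: a_1=1, p_1 = 1*1 + 1 = 2, q_1 = 1*1 + 0 = 1.
  i=2: a_2=1, p_2 = 1*2 + 1 = 3, q_2 = 1*1 + 1 = 2.
  i=3: a_3=1, p_3 = 1*3 + 2 = 5, q_3 = 1*2 + 1 = 3.
  i=4: a_4=1, p_4 = 1*5 + 3 = 8, q_4 = 1*3 + 2 = 5.
  i=5: a_5=8, p_5 = 8*8 + 5 = 69, q_5 = 8*5 + 3 = 43.
q_5 = 43 > 13, so the last convergent with denominator <= 13 is p_4/q_4 = 8/5.
The closest fraction with denominator <= 13 is either p_4/q_4 or the intermediate fraction (k*p_4 + p_3)/(k*q_4 + q_3) with the largest k >= 1 whose denominator stays <= 13; these approach x as k grows, and every other convergent or intermediate fraction in range is farther away.
Largest k: floor((13 - q_3)/q_4) = floor((13 - 3)/5) = 2.
That gives (2*8 + 5)/(2*5 + 3) = 21/13.
Compare the errors: |x - 8/5| = |69*5 - 8*43|/(43*5) = 1/215, and |x - 21/13| = |69*13 - 21*43|/(43*13) = 6/559.
Cross-multiplying, 1*559 = 559 < 1290 = 6*215, so 1/215 is smaller: the convergent 8/5 is closer to x than 21/13.

8/5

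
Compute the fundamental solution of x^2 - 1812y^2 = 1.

(x, y) = (1653751, 38850)

First expand sqrt(1812) as a continued fraction. With x_i = (sqrt(1812) + m_i)/d_i and (m_0, d_0) = (0, 1): a_0 = floor(sqrt(1812)) = 42, since 42^2 = 1764 <= 1812 < 1849 = 43^2.
Iterate m_{i+1} = d_i*a_i - m_i, d_{i+1} = (1812 - m_{i+1}^2)/d_i, a_{i+1} = floor((a_0 + m_{i+1})/d_{i+1}):
  m_1 = 1*42 - 0 = 42, d_1 = (1812 - 42^2)/1 = 48/1 = 48, a_1 = floor((42 + 42)/48) = 1.
  m_2 = 48*1 - 42 = 6, d_2 = (1812 - 6^2)/48 = 1776/48 = 37, a_2 = floor((42 + 6)/37) = 1.
  m_3 = 37*1 - 6 = 31, d_3 = (1812 - 31^2)/37 = 851/37 = 23, a_3 = floor((42 + 31)/23) = 3.
  m_4 = 23*3 - 31 = 38, d_4 = (1812 - 38^2)/23 = 368/23 = 16, a_4 = floor((42 + 38)/16) = 5.
  m_5 = 16*5 - 38 = 42, d_5 = (1812 - 42^2)/16 = 48/16 = 3, a_5 = floor((42 + 42)/3) = 28.
  m_6 = 3*28 - 42 = 42, d_6 = (1812 - 42^2)/3 = 48/3 = 16, a_6 = floor((42 + 42)/16) = 5.
  m_7 = 16*5 - 42 = 38, d_7 = (1812 - 38^2)/16 = 368/16 = 23, a_7 = floor((42 + 38)/23) = 3.
  m_8 = 23*3 - 38 = 31, d_8 = (1812 - 31^2)/23 = 851/23 = 37, a_8 = floor((42 + 31)/37) = 1.
  m_9 = 37*1 - 31 = 6, d_9 = (1812 - 6^2)/37 = 1776/37 = 48, a_9 = floor((42 + 6)/48) = 1.
  m_10 = 48*1 - 6 = 42, d_10 = (1812 - 42^2)/48 = 48/48 = 1, a_10 = floor((42 + 42)/1) = 84.
  m_11 = 1*84 - 42 = 42, d_11 = (1812 - 42^2)/1 = 48/1 = 48: (m_11, d_11) = (m_1, d_1) = (42, 48), so from here the quotients repeat a_1, ..., a_10; the period length is 10.
So sqrt(1812) = [42; (1, 1, 3, 5, 28, 5, 3, 1, 1, 84)] with period length k = 10.
k is even, so the fundamental solution of x^2 - 1812y^2 = 1 is (p_{k-1}, q_{k-1}) = (p_9, q_9); compute convergents through index 9.
Convergents (p_i = a_i*p_{i-1} + p_{i-2}, q_i = a_i*q_{i-1} + q_{i-2} with p_{-2}=0, p_{-1}=1, q_{-2}=1, q_{-1}=0):
  i=0: a_0=42, p_0 = 42*1 + 0 = 42, q_0 = 42*0 + 1 = 1.
  i=1: a_1=1, p_1 = 1*42 + 1 = 43, q_1 = 1*1 + 0 = 1.
  i=2: a_2=1, p_2 = 1*43 + 42 = 85, q_2 = 1*1 + 1 = 2.
  i=3: a_3=3, p_3 = 3*85 + 43 = 298, q_3 = 3*2 + 1 = 7.
  i=4: a_4=5, p_4 = 5*298 + 85 = 1575, q_4 = 5*7 + 2 = 37.
  i=5: a_5=28, p_5 = 28*1575 + 298 = 44398, q_5 = 28*37 + 7 = 1043.
  i=6: a_6=5, p_6 = 5*44398 + 1575 = 223565, q_6 = 5*1043 + 37 = 5252.
  i=7: a_7=3, p_7 = 3*223565 + 44398 = 715093, q_7 = 3*5252 + 1043 = 16799.
  i=8: a_8=1, p_8 = 1*715093 + 223565 = 938658, q_8 = 1*16799 + 5252 = 22051.
  i=9: a_9=1, p_9 = 1*938658 + 715093 = 1653751, q_9 = 1*22051 + 16799 = 38850.
Check: 1653751^2 - 1812*38850^2 = 2734892370001 - 2734892370000 = 1, so (x, y) = (1653751, 38850) solves the equation, and by the theorem it is the least positive solution.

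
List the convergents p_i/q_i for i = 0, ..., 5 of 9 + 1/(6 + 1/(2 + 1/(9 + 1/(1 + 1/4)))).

9/1, 55/6, 119/13, 1126/123, 1245/136, 6106/667

Using the convergent recurrence p_i = a_i*p_{i-1} + p_{i-2}, q_i = a_i*q_{i-1} + q_{i-2} with p_{-2}=0, p_{-1}=1, q_{-2}=1, q_{-1}=0:
  i=0: a_0=9, p_0 = 9*1 + 0 = 9, q_0 = 9*0 + 1 = 1.
  i=1: a_1=6, p_1 = 6*9 + 1 = 55, q_1 = 6*1 + 0 = 6.
  i=2: a_2=2, p_2 = 2*55 + 9 = 119, q_2 = 2*6 + 1 = 13.
  i=3: a_3=9, p_3 = 9*119 + 55 = 1126, q_3 = 9*13 + 6 = 123.
  i=4: a_4=1, p_4 = 1*1126 + 119 = 1245, q_4 = 1*123 + 13 = 136.
  i=5: a_5=4, p_5 = 4*1245 + 1126 = 6106, q_5 = 4*136 + 123 = 667.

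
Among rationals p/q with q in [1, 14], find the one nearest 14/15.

Expand x = 14/15 as a continued fraction with the Euclidean algorithm:
  14 = 0*15 + 14, so a_0 = 0.
  15 = 1*14 + 1, so a_1 = 1.
  14 = 14*1 + 0, so a_2 = 14.
so x = [0; 1, 14].
Convergents (p_i = a_i*p_{i-1} + p_{i-2}, q_i = a_i*q_{i-1} + q_{i-2} with p_{-2}=0, p_{-1}=1, q_{-2}=1, q_{-1}=0), until the denominator exceeds 14:
  i=0: a_0=0, p_0 = 0*1 + 0 = 0, q_0 = 0*0 + 1 = 1.
  i=1: a_1=1, p_1 = 1*0 + 1 = 1, q_1 = 1*1 + 0 = 1.
  i=2: a_2=14, p_2 = 14*1 + 0 = 14, q_2 = 14*1 + 1 = 15.
q_2 = 15 > 14, so the last convergent with denominator <= 14 is p_1/q_1 = 1/1.
The closest fraction with denominator <= 14 is either p_1/q_1 or the intermediate fraction (k*p_1 + p_0)/(k*q_1 + q_0) with the largest k >= 1 whose denominator stays <= 14; these approach x as k grows, and every other convergent or intermediate fraction in range is farther away.
Largest k: floor((14 - q_0)/q_1) = floor((14 - 1)/1) = 13.
That gives (13*1 + 0)/(13*1 + 1) = 13/14.
Compare the errors: |x - 1/1| = |14*1 - 1*15|/(15*1) = 1/15, and |x - 13/14| = |14*14 - 13*15|/(15*14) = 1/210.
Cross-multiplying, 1*15 = 15 < 210 = 1*210, so 1/210 is smaller: the intermediate fraction 13/14 is closer to x than 1/1.

13/14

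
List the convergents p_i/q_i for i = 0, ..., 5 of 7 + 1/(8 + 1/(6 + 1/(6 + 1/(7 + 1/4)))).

7/1, 57/8, 349/49, 2151/302, 15406/2163, 63775/8954

Using the convergent recurrence p_i = a_i*p_{i-1} + p_{i-2}, q_i = a_i*q_{i-1} + q_{i-2} with p_{-2}=0, p_{-1}=1, q_{-2}=1, q_{-1}=0:
  i=0: a_0=7, p_0 = 7*1 + 0 = 7, q_0 = 7*0 + 1 = 1.
  i=1: a_1=8, p_1 = 8*7 + 1 = 57, q_1 = 8*1 + 0 = 8.
  i=2: a_2=6, p_2 = 6*57 + 7 = 349, q_2 = 6*8 + 1 = 49.
  i=3: a_3=6, p_3 = 6*349 + 57 = 2151, q_3 = 6*49 + 8 = 302.
  i=4: a_4=7, p_4 = 7*2151 + 349 = 15406, q_4 = 7*302 + 49 = 2163.
  i=5: a_5=4, p_5 = 4*15406 + 2151 = 63775, q_5 = 4*2163 + 302 = 8954.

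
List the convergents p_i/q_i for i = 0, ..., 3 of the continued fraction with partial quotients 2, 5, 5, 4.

2/1, 11/5, 57/26, 239/109

Using the convergent recurrence p_i = a_i*p_{i-1} + p_{i-2}, q_i = a_i*q_{i-1} + q_{i-2} with p_{-2}=0, p_{-1}=1, q_{-2}=1, q_{-1}=0:
  i=0: a_0=2, p_0 = 2*1 + 0 = 2, q_0 = 2*0 + 1 = 1.
  i=1: a_1=5, p_1 = 5*2 + 1 = 11, q_1 = 5*1 + 0 = 5.
  i=2: a_2=5, p_2 = 5*11 + 2 = 57, q_2 = 5*5 + 1 = 26.
  i=3: a_3=4, p_3 = 4*57 + 11 = 239, q_3 = 4*26 + 5 = 109.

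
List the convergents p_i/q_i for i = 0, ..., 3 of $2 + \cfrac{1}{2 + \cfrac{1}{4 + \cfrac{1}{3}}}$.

2/1, 5/2, 22/9, 71/29

Using the convergent recurrence p_i = a_i*p_{i-1} + p_{i-2}, q_i = a_i*q_{i-1} + q_{i-2} with p_{-2}=0, p_{-1}=1, q_{-2}=1, q_{-1}=0:
  i=0: a_0=2, p_0 = 2*1 + 0 = 2, q_0 = 2*0 + 1 = 1.
  i=1: a_1=2, p_1 = 2*2 + 1 = 5, q_1 = 2*1 + 0 = 2.
  i=2: a_2=4, p_2 = 4*5 + 2 = 22, q_2 = 4*2 + 1 = 9.
  i=3: a_3=3, p_3 = 3*22 + 5 = 71, q_3 = 3*9 + 2 = 29.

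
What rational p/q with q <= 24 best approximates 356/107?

Expand x = 356/107 as a continued fraction with the Euclidean algorithm:
  356 = 3*107 + 35, so a_0 = 3.
  107 = 3*35 + 2, so a_1 = 3.
  35 = 17*2 + 1, so a_2 = 17.
  2 = 2*1 + 0, so a_3 = 2.
so x = [3; 3, 17, 2].
Convergents (p_i = a_i*p_{i-1} + p_{i-2}, q_i = a_i*q_{i-1} + q_{i-2} with p_{-2}=0, p_{-1}=1, q_{-2}=1, q_{-1}=0), until the denominator exceeds 24:
  i=0: a_0=3, p_0 = 3*1 + 0 = 3, q_0 = 3*0 + 1 = 1.
  i=1: a_1=3, p_1 = 3*3 + 1 = 10, q_1 = 3*1 + 0 = 3.
  i=2: a_2=17, p_2 = 17*10 + 3 = 173, q_2 = 17*3 + 1 = 52.
q_2 = 52 > 24, so the last convergent with denominator <= 24 is p_1/q_1 = 10/3.
The closest fraction with denominator <= 24 is either p_1/q_1 or the intermediate fraction (k*p_1 + p_0)/(k*q_1 + q_0) with the largest k >= 1 whose denominator stays <= 24; these approach x as k grows, and every other convergent or intermediate fraction in range is farther away.
Largest k: floor((24 - q_0)/q_1) = floor((24 - 1)/3) = 7.
That gives (7*10 + 3)/(7*3 + 1) = 73/22.
Compare the errors: |x - 10/3| = |356*3 - 10*107|/(107*3) = 2/321, and |x - 73/22| = |356*22 - 73*107|/(107*22) = 21/2354.
Cross-multiplying, 2*2354 = 4708 < 6741 = 21*321, so 2/321 is smaller: the convergent 10/3 is closer to x than 73/22.

10/3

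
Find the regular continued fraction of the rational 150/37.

Run the Euclidean algorithm on 150 and 37; the successive quotients are the partial quotients a_0, a_1, ... (each step inverts the fractional part left over by the previous one):
  150 = 4*37 + 2, so a_0 = 4.
  37 = 18*2 + 1, so a_1 = 18.
  2 = 2*1 + 0, so a_2 = 2.
The remainder reaches 0 after 3 divisions, so the expansion has 3 partial quotients, read off in order.

[4; 18, 2]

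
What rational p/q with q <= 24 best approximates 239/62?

27/7

Expand x = 239/62 as a continued fraction with the Euclidean algorithm:
  239 = 3*62 + 53, so a_0 = 3.
  62 = 1*53 + 9, so a_1 = 1.
  53 = 5*9 + 8, so a_2 = 5.
  9 = 1*8 + 1, so a_3 = 1.
  8 = 8*1 + 0, so a_4 = 8.
so x = [3; 1, 5, 1, 8].
Convergents (p_i = a_i*p_{i-1} + p_{i-2}, q_i = a_i*q_{i-1} + q_{i-2} with p_{-2}=0, p_{-1}=1, q_{-2}=1, q_{-1}=0), until the denominator exceeds 24:
  i=0: a_0=3, p_0 = 3*1 + 0 = 3, q_0 = 3*0 + 1 = 1.
  i=1: a_1=1, p_1 = 1*3 + 1 = 4, q_1 = 1*1 + 0 = 1.
  i=2: a_2=5, p_2 = 5*4 + 3 = 23, q_2 = 5*1 + 1 = 6.
  i=3: a_3=1, p_3 = 1*23 + 4 = 27, q_3 = 1*6 + 1 = 7.
  i=4: a_4=8, p_4 = 8*27 + 23 = 239, q_4 = 8*7 + 6 = 62.
q_4 = 62 > 24, so the last convergent with denominator <= 24 is p_3/q_3 = 27/7.
The closest fraction with denominator <= 24 is either p_3/q_3 or the intermediate fraction (k*p_3 + p_2)/(k*q_3 + q_2) with the largest k >= 1 whose denominator stays <= 24; these approach x as k grows, and every other convergent or intermediate fraction in range is farther away.
Largest k: floor((24 - q_2)/q_3) = floor((24 - 6)/7) = 2.
That gives (2*27 + 23)/(2*7 + 6) = 77/20.
Compare the errors: |x - 27/7| = |239*7 - 27*62|/(62*7) = 1/434, and |x - 77/20| = |239*20 - 77*62|/(62*20) = 6/1240.
Cross-multiplying, 1*1240 = 1240 < 2604 = 6*434, so 1/434 is smaller: the convergent 27/7 is closer to x than 77/20.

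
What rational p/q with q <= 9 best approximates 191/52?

11/3

Expand x = 191/52 as a continued fraction with the Euclidean algorithm:
  191 = 3*52 + 35, so a_0 = 3.
  52 = 1*35 + 17, so a_1 = 1.
  35 = 2*17 + 1, so a_2 = 2.
  17 = 17*1 + 0, so a_3 = 17.
so x = [3; 1, 2, 17].
Convergents (p_i = a_i*p_{i-1} + p_{i-2}, q_i = a_i*q_{i-1} + q_{i-2} with p_{-2}=0, p_{-1}=1, q_{-2}=1, q_{-1}=0), until the denominator exceeds 9:
  i=0: a_0=3, p_0 = 3*1 + 0 = 3, q_0 = 3*0 + 1 = 1.
  i=1: a_1=1, p_1 = 1*3 + 1 = 4, q_1 = 1*1 + 0 = 1.
  i=2: a_2=2, p_2 = 2*4 + 3 = 11, q_2 = 2*1 + 1 = 3.
  i=3: a_3=17, p_3 = 17*11 + 4 = 191, q_3 = 17*3 + 1 = 52.
q_3 = 52 > 9, so the last convergent with denominator <= 9 is p_2/q_2 = 11/3.
The closest fraction with denominator <= 9 is either p_2/q_2 or the intermediate fraction (k*p_2 + p_1)/(k*q_2 + q_1) with the largest k >= 1 whose denominator stays <= 9; these approach x as k grows, and every other convergent or intermediate fraction in range is farther away.
Largest k: floor((9 - q_1)/q_2) = floor((9 - 1)/3) = 2.
That gives (2*11 + 4)/(2*3 + 1) = 26/7.
Compare the errors: |x - 11/3| = |191*3 - 11*52|/(52*3) = 1/156, and |x - 26/7| = |191*7 - 26*52|/(52*7) = 15/364.
Cross-multiplying, 1*364 = 364 < 2340 = 15*156, so 1/156 is smaller: the convergent 11/3 is closer to x than 26/7.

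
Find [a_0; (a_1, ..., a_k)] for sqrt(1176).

Write x_i = (sqrt(1176) + m_i)/d_i with (m_0, d_0) = (0, 1). a_0 = floor(sqrt(1176)) = 34, since 34^2 = 1156 <= 1176 < 1225 = 35^2.
Iterate m_{i+1} = d_i*a_i - m_i, d_{i+1} = (1176 - m_{i+1}^2)/d_i, a_{i+1} = floor((a_0 + m_{i+1})/d_{i+1}):
  m_1 = 1*34 - 0 = 34, d_1 = (1176 - 34^2)/1 = 20/1 = 20, a_1 = floor((34 + 34)/20) = 3.
  m_2 = 20*3 - 34 = 26, d_2 = (1176 - 26^2)/20 = 500/20 = 25, a_2 = floor((34 + 26)/25) = 2.
  m_3 = 25*2 - 26 = 24, d_3 = (1176 - 24^2)/25 = 600/25 = 24, a_3 = floor((34 + 24)/24) = 2.
  m_4 = 24*2 - 24 = 24, d_4 = (1176 - 24^2)/24 = 600/24 = 25, a_4 = floor((34 + 24)/25) = 2.
  m_5 = 25*2 - 24 = 26, d_5 = (1176 - 26^2)/25 = 500/25 = 20, a_5 = floor((34 + 26)/20) = 3.
  m_6 = 20*3 - 26 = 34, d_6 = (1176 - 34^2)/20 = 20/20 = 1, a_6 = floor((34 + 34)/1) = 68.
  m_7 = 1*68 - 34 = 34, d_7 = (1176 - 34^2)/1 = 20/1 = 20: (m_7, d_7) = (m_1, d_1) = (34, 20), so from here the quotients repeat a_1, ..., a_6; the period length is 6.
Hence the expansion of sqrt(1176) is a_0 = 34 followed by the repeating block 3, 2, 2, 2, 3, 68 (period 6).

[34; (3, 2, 2, 2, 3, 68)]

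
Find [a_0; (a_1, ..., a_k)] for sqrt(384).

Write x_i = (sqrt(384) + m_i)/d_i with (m_0, d_0) = (0, 1). a_0 = floor(sqrt(384)) = 19, since 19^2 = 361 <= 384 < 400 = 20^2.
Iterate m_{i+1} = d_i*a_i - m_i, d_{i+1} = (384 - m_{i+1}^2)/d_i, a_{i+1} = floor((a_0 + m_{i+1})/d_{i+1}):
  m_1 = 1*19 - 0 = 19, d_1 = (384 - 19^2)/1 = 23/1 = 23, a_1 = floor((19 + 19)/23) = 1.
  m_2 = 23*1 - 19 = 4, d_2 = (384 - 4^2)/23 = 368/23 = 16, a_2 = floor((19 + 4)/16) = 1.
  m_3 = 16*1 - 4 = 12, d_3 = (384 - 12^2)/16 = 240/16 = 15, a_3 = floor((19 + 12)/15) = 2.
  m_4 = 15*2 - 12 = 18, d_4 = (384 - 18^2)/15 = 60/15 = 4, a_4 = floor((19 + 18)/4) = 9.
  m_5 = 4*9 - 18 = 18, d_5 = (384 - 18^2)/4 = 60/4 = 15, a_5 = floor((19 + 18)/15) = 2.
  m_6 = 15*2 - 18 = 12, d_6 = (384 - 12^2)/15 = 240/15 = 16, a_6 = floor((19 + 12)/16) = 1.
  m_7 = 16*1 - 12 = 4, d_7 = (384 - 4^2)/16 = 368/16 = 23, a_7 = floor((19 + 4)/23) = 1.
  m_8 = 23*1 - 4 = 19, d_8 = (384 - 19^2)/23 = 23/23 = 1, a_8 = floor((19 + 19)/1) = 38.
  m_9 = 1*38 - 19 = 19, d_9 = (384 - 19^2)/1 = 23/1 = 23: (m_9, d_9) = (m_1, d_1) = (19, 23), so from here the quotients repeat a_1, ..., a_8; the period length is 8.
Hence the expansion of sqrt(384) is a_0 = 19 followed by the repeating block 1, 1, 2, 9, 2, 1, 1, 38 (period 8).

[19; (1, 1, 2, 9, 2, 1, 1, 38)]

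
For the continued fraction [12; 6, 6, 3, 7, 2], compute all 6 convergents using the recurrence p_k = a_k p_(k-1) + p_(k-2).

Using the convergent recurrence p_i = a_i*p_{i-1} + p_{i-2}, q_i = a_i*q_{i-1} + q_{i-2} with p_{-2}=0, p_{-1}=1, q_{-2}=1, q_{-1}=0:
  i=0: a_0=12, p_0 = 12*1 + 0 = 12, q_0 = 12*0 + 1 = 1.
  i=1: a_1=6, p_1 = 6*12 + 1 = 73, q_1 = 6*1 + 0 = 6.
  i=2: a_2=6, p_2 = 6*73 + 12 = 450, q_2 = 6*6 + 1 = 37.
  i=3: a_3=3, p_3 = 3*450 + 73 = 1423, q_3 = 3*37 + 6 = 117.
  i=4: a_4=7, p_4 = 7*1423 + 450 = 10411, q_4 = 7*117 + 37 = 856.
  i=5: a_5=2, p_5 = 2*10411 + 1423 = 22245, q_5 = 2*856 + 117 = 1829.

12/1, 73/6, 450/37, 1423/117, 10411/856, 22245/1829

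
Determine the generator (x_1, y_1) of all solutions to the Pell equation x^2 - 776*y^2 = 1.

(x, y) = (195, 7)

First expand sqrt(776) as a continued fraction. With x_i = (sqrt(776) + m_i)/d_i and (m_0, d_0) = (0, 1): a_0 = floor(sqrt(776)) = 27, since 27^2 = 729 <= 776 < 784 = 28^2.
Iterate m_{i+1} = d_i*a_i - m_i, d_{i+1} = (776 - m_{i+1}^2)/d_i, a_{i+1} = floor((a_0 + m_{i+1})/d_{i+1}):
  m_1 = 1*27 - 0 = 27, d_1 = (776 - 27^2)/1 = 47/1 = 47, a_1 = floor((27 + 27)/47) = 1.
  m_2 = 47*1 - 27 = 20, d_2 = (776 - 20^2)/47 = 376/47 = 8, a_2 = floor((27 + 20)/8) = 5.
  m_3 = 8*5 - 20 = 20, d_3 = (776 - 20^2)/8 = 376/8 = 47, a_3 = floor((27 + 20)/47) = 1.
  m_4 = 47*1 - 20 = 27, d_4 = (776 - 27^2)/47 = 47/47 = 1, a_4 = floor((27 + 27)/1) = 54.
  m_5 = 1*54 - 27 = 27, d_5 = (776 - 27^2)/1 = 47/1 = 47: (m_5, d_5) = (m_1, d_1) = (27, 47), so from here the quotients repeat a_1, ..., a_4; the period length is 4.
So sqrt(776) = [27; (1, 5, 1, 54)] with period length k = 4.
k is even, so the fundamental solution of x^2 - 776y^2 = 1 is (p_{k-1}, q_{k-1}) = (p_3, q_3); compute convergents through index 3.
Convergents (p_i = a_i*p_{i-1} + p_{i-2}, q_i = a_i*q_{i-1} + q_{i-2} with p_{-2}=0, p_{-1}=1, q_{-2}=1, q_{-1}=0):
  i=0: a_0=27, p_0 = 27*1 + 0 = 27, q_0 = 27*0 + 1 = 1.
  i=1: a_1=1, p_1 = 1*27 + 1 = 28, q_1 = 1*1 + 0 = 1.
  i=2: a_2=5, p_2 = 5*28 + 27 = 167, q_2 = 5*1 + 1 = 6.
  i=3: a_3=1, p_3 = 1*167 + 28 = 195, q_3 = 1*6 + 1 = 7.
Check: 195^2 - 776*7^2 = 38025 - 38024 = 1, so (x, y) = (195, 7) solves the equation, and by the theorem it is the least positive solution.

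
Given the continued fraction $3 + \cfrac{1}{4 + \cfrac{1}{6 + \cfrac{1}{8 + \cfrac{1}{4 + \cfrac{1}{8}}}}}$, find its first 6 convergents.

3/1, 13/4, 81/25, 661/204, 2725/841, 22461/6932

Using the convergent recurrence p_i = a_i*p_{i-1} + p_{i-2}, q_i = a_i*q_{i-1} + q_{i-2} with p_{-2}=0, p_{-1}=1, q_{-2}=1, q_{-1}=0:
  i=0: a_0=3, p_0 = 3*1 + 0 = 3, q_0 = 3*0 + 1 = 1.
  i=1: a_1=4, p_1 = 4*3 + 1 = 13, q_1 = 4*1 + 0 = 4.
  i=2: a_2=6, p_2 = 6*13 + 3 = 81, q_2 = 6*4 + 1 = 25.
  i=3: a_3=8, p_3 = 8*81 + 13 = 661, q_3 = 8*25 + 4 = 204.
  i=4: a_4=4, p_4 = 4*661 + 81 = 2725, q_4 = 4*204 + 25 = 841.
  i=5: a_5=8, p_5 = 8*2725 + 661 = 22461, q_5 = 8*841 + 204 = 6932.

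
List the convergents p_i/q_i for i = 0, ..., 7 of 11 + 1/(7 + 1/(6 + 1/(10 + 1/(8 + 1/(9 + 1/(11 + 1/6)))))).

11/1, 78/7, 479/43, 4868/437, 39423/3539, 359675/32288, 3995848/358707, 24334763/2184530

Using the convergent recurrence p_i = a_i*p_{i-1} + p_{i-2}, q_i = a_i*q_{i-1} + q_{i-2} with p_{-2}=0, p_{-1}=1, q_{-2}=1, q_{-1}=0:
  i=0: a_0=11, p_0 = 11*1 + 0 = 11, q_0 = 11*0 + 1 = 1.
  i=1: a_1=7, p_1 = 7*11 + 1 = 78, q_1 = 7*1 + 0 = 7.
  i=2: a_2=6, p_2 = 6*78 + 11 = 479, q_2 = 6*7 + 1 = 43.
  i=3: a_3=10, p_3 = 10*479 + 78 = 4868, q_3 = 10*43 + 7 = 437.
  i=4: a_4=8, p_4 = 8*4868 + 479 = 39423, q_4 = 8*437 + 43 = 3539.
  i=5: a_5=9, p_5 = 9*39423 + 4868 = 359675, q_5 = 9*3539 + 437 = 32288.
  i=6: a_6=11, p_6 = 11*359675 + 39423 = 3995848, q_6 = 11*32288 + 3539 = 358707.
  i=7: a_7=6, p_7 = 6*3995848 + 359675 = 24334763, q_7 = 6*358707 + 32288 = 2184530.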